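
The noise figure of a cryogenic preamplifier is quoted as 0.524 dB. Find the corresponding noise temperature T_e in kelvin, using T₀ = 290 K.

F = 10^(0.524/10) = 1.12824
T_e = (F − 1)·T₀ = (1.12824 − 1) × 290 = 37.2 K

37.2 K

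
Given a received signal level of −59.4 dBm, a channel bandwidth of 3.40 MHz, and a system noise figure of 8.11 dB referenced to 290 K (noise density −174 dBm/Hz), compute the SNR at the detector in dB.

Noise floor: N = −174 + 10 log₁₀(B) + NF
10 log₁₀(3.40×10⁶) = 65.31 dB
N = −174 + 65.31 + 8.11 = −100.58 dBm
SNR = P_sig − N = −59.4 − (−100.58) = 41.18 dB → 41.2 dB

41.2 dB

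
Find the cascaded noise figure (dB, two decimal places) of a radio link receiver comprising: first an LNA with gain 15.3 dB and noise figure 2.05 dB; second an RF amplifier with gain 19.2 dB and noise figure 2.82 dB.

Convert to linear (a loss of L dB is a gain of −L dB): F_i = 10^(NF_i/10), G_i = 10^(G_i,dB/10)
  Stage 1: F_1 = 10^(2.05/10) = 1.603, G_1 = 10^(15.3/10) = 33.88
  Stage 2: F_2 = 10^(2.82/10) = 1.914, G_2 = 10^(19.2/10) = 83.18
Friis cascade:
  F = 1.603 + (1.914 − 1)/33.88 = 1.630
NF = 10 log₁₀(1.630) = 2.12 dB

2.12 dB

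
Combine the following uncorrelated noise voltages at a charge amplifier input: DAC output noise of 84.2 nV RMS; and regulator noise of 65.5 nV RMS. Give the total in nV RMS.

Uncorrelated sources add in power (mean-square): V_tot = √(ΣV_i²)
V_tot = √[(8.42×10⁻⁸)² + (6.55×10⁻⁸)²] = 1.07×10⁻⁷ V = 107 nV

107 nV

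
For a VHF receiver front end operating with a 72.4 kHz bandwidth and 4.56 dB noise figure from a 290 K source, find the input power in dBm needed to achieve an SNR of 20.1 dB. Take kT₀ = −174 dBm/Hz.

Sensitivity = −174 + 10 log₁₀(B) + NF + SNR_min
= −174 + 48.6 + 4.56 + 20.1
= −100.74 dBm → −100.7 dBm

−100.7 dBm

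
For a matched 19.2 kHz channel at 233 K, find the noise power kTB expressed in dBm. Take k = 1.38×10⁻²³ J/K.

P_n = kTB = 1.38×10⁻²³ × 233 × 1.92×10⁴ = 6.17×10⁻¹⁷ W
In dBm: 10 log₁₀(6.17×10⁻¹⁷ / 10⁻³) = −132.1 dBm

−132.1 dBm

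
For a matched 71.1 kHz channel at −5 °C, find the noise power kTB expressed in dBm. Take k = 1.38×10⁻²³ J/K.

T = −5 °C + 273.15 = 268.15 K
P_n = kTB = 1.38×10⁻²³ × 268.15 × 7.11×10⁴ = 2.63×10⁻¹⁶ W
In dBm: 10 log₁₀(2.63×10⁻¹⁶ / 10⁻³) = −125.8 dBm

−125.8 dBm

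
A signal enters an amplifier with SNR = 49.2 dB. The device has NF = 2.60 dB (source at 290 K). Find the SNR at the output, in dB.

46.60 dB

By definition F = SNR_in/SNR_out, so in dB: SNR_out = SNR_in − NF
SNR_out = 49.2 − 2.60 = 46.60 dB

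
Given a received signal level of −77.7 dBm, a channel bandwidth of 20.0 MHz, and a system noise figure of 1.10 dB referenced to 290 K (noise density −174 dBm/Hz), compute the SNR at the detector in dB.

22.2 dB

Noise floor: N = −174 + 10 log₁₀(B) + NF
10 log₁₀(2.00×10⁷) = 73.01 dB
N = −174 + 73.01 + 1.10 = −99.89 dBm
SNR = P_sig − N = −77.7 − (−99.89) = 22.19 dB → 22.2 dB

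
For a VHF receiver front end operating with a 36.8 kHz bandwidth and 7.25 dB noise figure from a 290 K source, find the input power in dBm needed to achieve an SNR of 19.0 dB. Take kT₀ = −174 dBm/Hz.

Sensitivity = −174 + 10 log₁₀(B) + NF + SNR_min
= −174 + 45.66 + 7.25 + 19.0
= −102.09 dBm → −102.1 dBm

−102.1 dBm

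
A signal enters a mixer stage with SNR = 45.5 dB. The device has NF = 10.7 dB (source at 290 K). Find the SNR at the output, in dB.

34.8 dB

By definition F = SNR_in/SNR_out, so in dB: SNR_out = SNR_in − NF
SNR_out = 45.5 − 10.7 = 34.8 dB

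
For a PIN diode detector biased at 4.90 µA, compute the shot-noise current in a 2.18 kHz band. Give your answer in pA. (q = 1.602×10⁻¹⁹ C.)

58.5 pA

I_n = √(2qI·B)
2qI·B = 2 × 1.602×10⁻¹⁹ × 4.90×10⁻⁶ × 2.18×10³ = 3.42×10⁻²¹ A²
I_n = √(3.42×10⁻²¹) = 5.85×10⁻¹¹ A = 58.5 pA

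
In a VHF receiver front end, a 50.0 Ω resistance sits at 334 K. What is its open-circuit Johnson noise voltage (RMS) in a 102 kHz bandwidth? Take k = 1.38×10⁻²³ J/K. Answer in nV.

V_n = √(4kTRB)
4kTRB = 4 × 1.38×10⁻²³ × 334 × 5.00×10¹ × 1.02×10⁵ = 9.40×10⁻¹⁴ V²
V_n = √(9.40×10⁻¹⁴) = 3.07×10⁻⁷ V = 307 nV

307 nV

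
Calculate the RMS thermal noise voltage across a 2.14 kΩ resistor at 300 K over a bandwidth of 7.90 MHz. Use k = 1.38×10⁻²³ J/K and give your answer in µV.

16.7 µV

V_n = √(4kTRB)
4kTRB = 4 × 1.38×10⁻²³ × 300 × 2.14×10³ × 7.90×10⁶ = 2.80×10⁻¹⁰ V²
V_n = √(2.80×10⁻¹⁰) = 1.67×10⁻⁵ V = 16.7 µV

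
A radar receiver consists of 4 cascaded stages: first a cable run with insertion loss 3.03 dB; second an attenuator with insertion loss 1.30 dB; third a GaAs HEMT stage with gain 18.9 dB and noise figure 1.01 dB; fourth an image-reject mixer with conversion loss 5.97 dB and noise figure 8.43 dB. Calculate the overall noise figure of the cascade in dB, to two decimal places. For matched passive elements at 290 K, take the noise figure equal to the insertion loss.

5.60 dB

Convert to linear (a loss of L dB is a gain of −L dB): F_i = 10^(NF_i/10), G_i = 10^(G_i,dB/10)
  Stage 1: F_1 = 10^(3.03/10) = 2.009, G_1 = 10^(−3.03/10) = 0.4977
  Stage 2: F_2 = 10^(1.30/10) = 1.349, G_2 = 10^(−1.30/10) = 0.7413
  Stage 3: F_3 = 10^(1.01/10) = 1.262, G_3 = 10^(18.9/10) = 77.62
  Stage 4: F_4 = 10^(8.43/10) = 6.966, G_4 = 10^(−5.97/10) = 0.2529
Friis cascade:
  F = 2.009 + (1.349 − 1)/0.4977 + (1.262 − 1)/0.3690 + (6.966 − 1)/28.64 = 3.628
NF = 10 log₁₀(3.628) = 5.60 dB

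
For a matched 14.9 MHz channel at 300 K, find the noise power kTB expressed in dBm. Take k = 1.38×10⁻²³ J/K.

−102.1 dBm

P_n = kTB = 1.38×10⁻²³ × 300 × 1.49×10⁷ = 6.17×10⁻¹⁴ W
In dBm: 10 log₁₀(6.17×10⁻¹⁴ / 10⁻³) = −102.1 dBm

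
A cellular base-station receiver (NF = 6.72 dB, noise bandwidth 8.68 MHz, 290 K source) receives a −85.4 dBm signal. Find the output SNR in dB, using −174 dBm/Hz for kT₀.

12.5 dB

Noise floor: N = −174 + 10 log₁₀(B) + NF
10 log₁₀(8.68×10⁶) = 69.39 dB
N = −174 + 69.39 + 6.72 = −97.89 dBm
SNR = P_sig − N = −85.4 − (−97.89) = 12.49 dB → 12.5 dB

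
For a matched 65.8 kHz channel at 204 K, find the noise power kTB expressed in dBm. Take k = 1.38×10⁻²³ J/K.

P_n = kTB = 1.38×10⁻²³ × 204 × 6.58×10⁴ = 1.85×10⁻¹⁶ W
In dBm: 10 log₁₀(1.85×10⁻¹⁶ / 10⁻³) = −127.3 dBm

−127.3 dBm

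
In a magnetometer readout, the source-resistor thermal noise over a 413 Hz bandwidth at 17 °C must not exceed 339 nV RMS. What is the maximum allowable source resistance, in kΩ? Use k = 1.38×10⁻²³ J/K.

17.4 kΩ

T = 17 °C + 273.15 = 290.15 K
Johnson–Nyquist: V_n = √(4kTRB) ⇒ R = V_n² / (4kTB)
4kTB = 4 × 1.38×10⁻²³ × 290.15 × 4.13×10² = 6.61×10⁻¹⁸
R = (3.39×10⁻⁷)² / 6.61×10⁻¹⁸ = 1.74×10⁴ Ω = 17.4 kΩ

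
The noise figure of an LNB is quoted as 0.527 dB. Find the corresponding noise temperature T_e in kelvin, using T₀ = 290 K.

37.4 K

F = 10^(0.527/10) = 1.12902
T_e = (F − 1)·T₀ = (1.12902 − 1) × 290 = 37.4 K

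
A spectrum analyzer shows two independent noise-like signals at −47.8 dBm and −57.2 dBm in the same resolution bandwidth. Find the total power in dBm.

Convert to linear, add, convert back:
P₁ = 1.66×10⁻⁸ W, P₂ = 1.91×10⁻⁹ W
P_tot = 1.85×10⁻⁸ W → 10 log₁₀(P_tot / 10⁻³) = −47.3 dBm

−47.3 dBm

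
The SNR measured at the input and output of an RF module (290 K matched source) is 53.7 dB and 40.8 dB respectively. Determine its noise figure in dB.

NF (dB) = SNR_in(dB) − SNR_out(dB) when the source is at T₀
NF = 53.7 − 40.8 = 12.9 dB

12.9 dB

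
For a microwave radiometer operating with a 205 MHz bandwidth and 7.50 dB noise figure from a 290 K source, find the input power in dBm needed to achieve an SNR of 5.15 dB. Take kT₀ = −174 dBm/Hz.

−78.2 dBm

Sensitivity = −174 + 10 log₁₀(B) + NF + SNR_min
= −174 + 83.12 + 7.50 + 5.15
= −78.23 dBm → −78.2 dBm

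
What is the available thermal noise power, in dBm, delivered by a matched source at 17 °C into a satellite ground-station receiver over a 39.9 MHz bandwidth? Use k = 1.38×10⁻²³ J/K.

−98.0 dBm

T = 17 °C + 273.15 = 290.15 K
P_n = kTB = 1.38×10⁻²³ × 290.15 × 3.99×10⁷ = 1.60×10⁻¹³ W
In dBm: 10 log₁₀(1.60×10⁻¹³ / 10⁻³) = −98.0 dBm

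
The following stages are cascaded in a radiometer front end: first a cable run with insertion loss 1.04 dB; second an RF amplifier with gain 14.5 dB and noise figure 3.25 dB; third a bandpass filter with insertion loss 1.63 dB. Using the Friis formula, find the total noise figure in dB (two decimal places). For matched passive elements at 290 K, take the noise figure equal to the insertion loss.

4.32 dB

Convert to linear (a loss of L dB is a gain of −L dB): F_i = 10^(NF_i/10), G_i = 10^(G_i,dB/10)
  Stage 1: F_1 = 10^(1.04/10) = 1.271, G_1 = 10^(−1.04/10) = 0.7870
  Stage 2: F_2 = 10^(3.25/10) = 2.113, G_2 = 10^(14.5/10) = 28.18
  Stage 3: F_3 = 10^(1.63/10) = 1.455, G_3 = 10^(−1.63/10) = 0.6871
Friis cascade:
  F = 1.271 + (2.113 − 1)/0.7870 + (1.455 − 1)/22.18 = 2.706
NF = 10 log₁₀(2.706) = 4.32 dB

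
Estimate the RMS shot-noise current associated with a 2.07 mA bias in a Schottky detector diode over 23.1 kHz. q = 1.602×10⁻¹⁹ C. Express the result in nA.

I_n = √(2qI·B)
2qI·B = 2 × 1.602×10⁻¹⁹ × 2.07×10⁻³ × 2.31×10⁴ = 1.53×10⁻¹⁷ A²
I_n = √(1.53×10⁻¹⁷) = 3.91×10⁻⁹ A = 3.91 nA

3.91 nA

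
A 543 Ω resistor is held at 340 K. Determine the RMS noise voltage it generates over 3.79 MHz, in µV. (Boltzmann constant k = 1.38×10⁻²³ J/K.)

V_n = √(4kTRB)
4kTRB = 4 × 1.38×10⁻²³ × 340 × 5.43×10² × 3.79×10⁶ = 3.86×10⁻¹¹ V²
V_n = √(3.86×10⁻¹¹) = 6.21×10⁻⁶ V = 6.21 µV

6.21 µV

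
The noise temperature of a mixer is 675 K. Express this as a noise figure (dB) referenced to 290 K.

F = 1 + T_e/T₀ = 1 + 675/290 = 3.32759
NF = 10 log₁₀(3.32759) = 5.22 dB

5.22 dB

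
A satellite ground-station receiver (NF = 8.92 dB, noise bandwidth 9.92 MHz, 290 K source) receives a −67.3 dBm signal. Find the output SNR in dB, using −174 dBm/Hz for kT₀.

27.8 dB

Noise floor: N = −174 + 10 log₁₀(B) + NF
10 log₁₀(9.92×10⁶) = 69.97 dB
N = −174 + 69.97 + 8.92 = −95.11 dBm
SNR = P_sig − N = −67.3 − (−95.11) = 27.81 dB → 27.8 dB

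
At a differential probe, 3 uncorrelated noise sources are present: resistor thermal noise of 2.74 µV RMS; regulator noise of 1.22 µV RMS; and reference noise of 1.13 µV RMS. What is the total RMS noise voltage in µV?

3.21 µV

Uncorrelated sources add in power (mean-square): V_tot = √(ΣV_i²)
V_tot = √[(2.74×10⁻⁶)² + (1.22×10⁻⁶)² + (1.13×10⁻⁶)²] = 3.21×10⁻⁶ V = 3.21 µV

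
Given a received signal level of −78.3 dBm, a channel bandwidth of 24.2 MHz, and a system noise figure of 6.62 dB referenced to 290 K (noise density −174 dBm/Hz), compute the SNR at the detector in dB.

Noise floor: N = −174 + 10 log₁₀(B) + NF
10 log₁₀(2.42×10⁷) = 73.84 dB
N = −174 + 73.84 + 6.62 = −93.54 dBm
SNR = P_sig − N = −78.3 − (−93.54) = 15.24 dB → 15.2 dB

15.2 dB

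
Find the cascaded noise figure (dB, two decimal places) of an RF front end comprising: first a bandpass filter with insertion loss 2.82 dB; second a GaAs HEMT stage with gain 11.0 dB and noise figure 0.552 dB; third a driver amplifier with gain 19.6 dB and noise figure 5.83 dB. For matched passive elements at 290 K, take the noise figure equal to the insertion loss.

4.16 dB

Convert to linear (a loss of L dB is a gain of −L dB): F_i = 10^(NF_i/10), G_i = 10^(G_i,dB/10)
  Stage 1: F_1 = 10^(2.82/10) = 1.914, G_1 = 10^(−2.82/10) = 0.5224
  Stage 2: F_2 = 10^(0.552/10) = 1.136, G_2 = 10^(11.0/10) = 12.59
  Stage 3: F_3 = 10^(5.83/10) = 3.828, G_3 = 10^(19.6/10) = 91.20
Friis cascade:
  F = 1.914 + (1.136 − 1)/0.5224 + (3.828 − 1)/6.577 = 2.604
NF = 10 log₁₀(2.604) = 4.16 dB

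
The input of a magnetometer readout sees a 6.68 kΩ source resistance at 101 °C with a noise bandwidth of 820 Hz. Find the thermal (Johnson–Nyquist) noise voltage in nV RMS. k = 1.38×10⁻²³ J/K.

T = 101 °C + 273.15 = 374.15 K
V_n = √(4kTRB)
4kTRB = 4 × 1.38×10⁻²³ × 374.15 × 6.68×10³ × 8.20×10² = 1.13×10⁻¹³ V²
V_n = √(1.13×10⁻¹³) = 3.36×10⁻⁷ V = 336 nV

336 nV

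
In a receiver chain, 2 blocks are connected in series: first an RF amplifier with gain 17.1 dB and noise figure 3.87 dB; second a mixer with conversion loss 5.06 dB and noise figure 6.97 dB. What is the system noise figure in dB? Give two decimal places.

4.01 dB

Convert to linear (a loss of L dB is a gain of −L dB): F_i = 10^(NF_i/10), G_i = 10^(G_i,dB/10)
  Stage 1: F_1 = 10^(3.87/10) = 2.438, G_1 = 10^(17.1/10) = 51.29
  Stage 2: F_2 = 10^(6.97/10) = 4.977, G_2 = 10^(−5.06/10) = 0.3119
Friis cascade:
  F = 2.438 + (4.977 − 1)/51.29 = 2.515
NF = 10 log₁₀(2.515) = 4.01 dB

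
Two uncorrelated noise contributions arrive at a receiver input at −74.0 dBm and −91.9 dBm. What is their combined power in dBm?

Convert to linear, add, convert back:
P₁ = 3.98×10⁻¹¹ W, P₂ = 6.46×10⁻¹³ W
P_tot = 4.05×10⁻¹¹ W → 10 log₁₀(P_tot / 10⁻³) = −73.9 dBm

−73.9 dBm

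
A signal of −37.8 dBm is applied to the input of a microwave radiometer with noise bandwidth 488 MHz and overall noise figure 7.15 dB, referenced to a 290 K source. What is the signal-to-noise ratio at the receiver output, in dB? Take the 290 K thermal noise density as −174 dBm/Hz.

Noise floor: N = −174 + 10 log₁₀(B) + NF
10 log₁₀(4.88×10⁸) = 86.88 dB
N = −174 + 86.88 + 7.15 = −79.97 dBm
SNR = P_sig − N = −37.8 − (−79.97) = 42.17 dB → 42.2 dB

42.2 dB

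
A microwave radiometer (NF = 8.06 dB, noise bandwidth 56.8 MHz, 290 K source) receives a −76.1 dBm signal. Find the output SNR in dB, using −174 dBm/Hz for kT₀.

12.3 dB

Noise floor: N = −174 + 10 log₁₀(B) + NF
10 log₁₀(5.68×10⁷) = 77.54 dB
N = −174 + 77.54 + 8.06 = −88.40 dBm
SNR = P_sig − N = −76.1 − (−88.40) = 12.30 dB → 12.3 dB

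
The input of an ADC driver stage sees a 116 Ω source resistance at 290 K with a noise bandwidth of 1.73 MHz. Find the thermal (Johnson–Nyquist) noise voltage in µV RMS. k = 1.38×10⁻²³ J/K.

V_n = √(4kTRB)
4kTRB = 4 × 1.38×10⁻²³ × 290 × 1.16×10² × 1.73×10⁶ = 3.21×10⁻¹² V²
V_n = √(3.21×10⁻¹²) = 1.79×10⁻⁶ V = 1.79 µV

1.79 µV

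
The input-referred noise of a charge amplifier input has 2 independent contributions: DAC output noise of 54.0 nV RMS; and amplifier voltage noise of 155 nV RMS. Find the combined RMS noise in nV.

164 nV

Uncorrelated sources add in power (mean-square): V_tot = √(ΣV_i²)
V_tot = √[(5.40×10⁻⁸)² + (1.55×10⁻⁷)²] = 1.64×10⁻⁷ V = 164 nV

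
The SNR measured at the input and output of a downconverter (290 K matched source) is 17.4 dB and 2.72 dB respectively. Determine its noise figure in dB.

14.68 dB

NF (dB) = SNR_in(dB) − SNR_out(dB) when the source is at T₀
NF = 17.4 − 2.72 = 14.68 dB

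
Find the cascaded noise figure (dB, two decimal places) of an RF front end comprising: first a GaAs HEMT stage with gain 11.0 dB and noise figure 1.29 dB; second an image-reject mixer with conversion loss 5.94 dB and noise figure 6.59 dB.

2.12 dB

Convert to linear (a loss of L dB is a gain of −L dB): F_i = 10^(NF_i/10), G_i = 10^(G_i,dB/10)
  Stage 1: F_1 = 10^(1.29/10) = 1.346, G_1 = 10^(11.0/10) = 12.59
  Stage 2: F_2 = 10^(6.59/10) = 4.560, G_2 = 10^(−5.94/10) = 0.2547
Friis cascade:
  F = 1.346 + (4.560 − 1)/12.59 = 1.629
NF = 10 log₁₀(1.629) = 2.12 dB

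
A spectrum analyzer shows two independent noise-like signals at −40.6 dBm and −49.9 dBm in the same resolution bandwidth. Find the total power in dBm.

−40.1 dBm

Convert to linear, add, convert back:
P₁ = 8.71×10⁻⁸ W, P₂ = 1.02×10⁻⁸ W
P_tot = 9.73×10⁻⁸ W → 10 log₁₀(P_tot / 10⁻³) = −40.1 dBm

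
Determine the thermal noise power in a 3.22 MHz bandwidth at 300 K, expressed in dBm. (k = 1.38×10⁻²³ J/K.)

−108.8 dBm

P_n = kTB = 1.38×10⁻²³ × 300 × 3.22×10⁶ = 1.33×10⁻¹⁴ W
In dBm: 10 log₁₀(1.33×10⁻¹⁴ / 10⁻³) = −108.8 dBm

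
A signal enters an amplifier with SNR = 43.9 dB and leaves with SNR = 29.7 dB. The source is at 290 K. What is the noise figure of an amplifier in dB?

NF (dB) = SNR_in(dB) − SNR_out(dB) when the source is at T₀
NF = 43.9 − 29.7 = 14.2 dB

14.2 dB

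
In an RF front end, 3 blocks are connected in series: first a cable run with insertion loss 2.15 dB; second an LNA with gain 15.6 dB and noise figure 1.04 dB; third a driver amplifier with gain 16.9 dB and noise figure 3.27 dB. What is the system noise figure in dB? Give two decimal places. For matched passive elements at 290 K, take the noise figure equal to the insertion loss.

3.29 dB

Convert to linear (a loss of L dB is a gain of −L dB): F_i = 10^(NF_i/10), G_i = 10^(G_i,dB/10)
  Stage 1: F_1 = 10^(2.15/10) = 1.641, G_1 = 10^(−2.15/10) = 0.6095
  Stage 2: F_2 = 10^(1.04/10) = 1.271, G_2 = 10^(15.6/10) = 36.31
  Stage 3: F_3 = 10^(3.27/10) = 2.123, G_3 = 10^(16.9/10) = 48.98
Friis cascade:
  F = 1.641 + (1.271 − 1)/0.6095 + (2.123 − 1)/22.13 = 2.135
NF = 10 log₁₀(2.135) = 3.29 dB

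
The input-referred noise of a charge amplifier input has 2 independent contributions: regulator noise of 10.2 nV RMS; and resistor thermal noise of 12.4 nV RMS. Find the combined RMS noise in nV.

16.1 nV

Uncorrelated sources add in power (mean-square): V_tot = √(ΣV_i²)
V_tot = √[(1.02×10⁻⁸)² + (1.24×10⁻⁸)²] = 1.61×10⁻⁸ V = 16.1 nV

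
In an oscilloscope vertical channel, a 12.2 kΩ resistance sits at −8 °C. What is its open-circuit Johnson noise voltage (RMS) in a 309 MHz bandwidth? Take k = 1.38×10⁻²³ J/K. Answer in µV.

T = −8 °C + 273.15 = 265.15 K
V_n = √(4kTRB)
4kTRB = 4 × 1.38×10⁻²³ × 265.15 × 1.22×10⁴ × 3.09×10⁸ = 5.52×10⁻⁸ V²
V_n = √(5.52×10⁻⁸) = 2.35×10⁻⁴ V = 235 µV

235 µV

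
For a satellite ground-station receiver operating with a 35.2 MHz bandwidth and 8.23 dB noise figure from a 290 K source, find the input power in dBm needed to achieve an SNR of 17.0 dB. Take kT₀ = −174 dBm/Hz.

Sensitivity = −174 + 10 log₁₀(B) + NF + SNR_min
= −174 + 75.47 + 8.23 + 17.0
= −73.30 dBm → −73.3 dBm

−73.3 dBm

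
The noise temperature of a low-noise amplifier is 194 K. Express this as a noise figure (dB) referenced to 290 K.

F = 1 + T_e/T₀ = 1 + 194/290 = 1.66897
NF = 10 log₁₀(1.66897) = 2.22 dB

2.22 dB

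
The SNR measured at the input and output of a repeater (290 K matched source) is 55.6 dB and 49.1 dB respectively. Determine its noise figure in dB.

NF (dB) = SNR_in(dB) − SNR_out(dB) when the source is at T₀
NF = 55.6 − 49.1 = 6.5 dB

6.5 dB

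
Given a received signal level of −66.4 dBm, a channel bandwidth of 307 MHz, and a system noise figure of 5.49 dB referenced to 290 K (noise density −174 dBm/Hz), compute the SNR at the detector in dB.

Noise floor: N = −174 + 10 log₁₀(B) + NF
10 log₁₀(3.07×10⁸) = 84.87 dB
N = −174 + 84.87 + 5.49 = −83.64 dBm
SNR = P_sig − N = −66.4 − (−83.64) = 17.24 dB → 17.2 dB

17.2 dB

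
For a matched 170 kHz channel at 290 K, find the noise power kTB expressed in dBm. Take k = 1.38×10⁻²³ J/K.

P_n = kTB = 1.38×10⁻²³ × 290 × 1.70×10⁵ = 6.80×10⁻¹⁶ W
In dBm: 10 log₁₀(6.80×10⁻¹⁶ / 10⁻³) = −121.7 dBm

−121.7 dBm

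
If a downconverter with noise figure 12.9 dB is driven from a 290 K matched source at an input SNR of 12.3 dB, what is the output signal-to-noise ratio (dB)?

−0.6 dB

By definition F = SNR_in/SNR_out, so in dB: SNR_out = SNR_in − NF
SNR_out = 12.3 − 12.9 = −0.6 dB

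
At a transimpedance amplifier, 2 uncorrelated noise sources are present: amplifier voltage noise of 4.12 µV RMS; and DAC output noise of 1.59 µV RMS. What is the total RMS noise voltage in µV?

Uncorrelated sources add in power (mean-square): V_tot = √(ΣV_i²)
V_tot = √[(4.12×10⁻⁶)² + (1.59×10⁻⁶)²] = 4.42×10⁻⁶ V = 4.42 µV

4.42 µV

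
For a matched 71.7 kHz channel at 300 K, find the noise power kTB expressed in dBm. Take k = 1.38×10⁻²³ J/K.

P_n = kTB = 1.38×10⁻²³ × 300 × 7.17×10⁴ = 2.97×10⁻¹⁶ W
In dBm: 10 log₁₀(2.97×10⁻¹⁶ / 10⁻³) = −125.3 dBm

−125.3 dBm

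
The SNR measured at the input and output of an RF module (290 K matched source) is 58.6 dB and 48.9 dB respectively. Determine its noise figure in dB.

NF (dB) = SNR_in(dB) − SNR_out(dB) when the source is at T₀
NF = 58.6 − 48.9 = 9.7 dB

9.7 dB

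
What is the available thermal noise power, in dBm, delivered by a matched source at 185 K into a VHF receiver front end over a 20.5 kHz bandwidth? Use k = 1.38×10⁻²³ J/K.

P_n = kTB = 1.38×10⁻²³ × 185 × 2.05×10⁴ = 5.23×10⁻¹⁷ W
In dBm: 10 log₁₀(5.23×10⁻¹⁷ / 10⁻³) = −132.8 dBm

−132.8 dBm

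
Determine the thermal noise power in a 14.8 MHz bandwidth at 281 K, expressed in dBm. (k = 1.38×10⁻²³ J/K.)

−102.4 dBm

P_n = kTB = 1.38×10⁻²³ × 281 × 1.48×10⁷ = 5.74×10⁻¹⁴ W
In dBm: 10 log₁₀(5.74×10⁻¹⁴ / 10⁻³) = −102.4 dBm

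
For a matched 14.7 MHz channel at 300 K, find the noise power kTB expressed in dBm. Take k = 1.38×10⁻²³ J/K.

−102.2 dBm

P_n = kTB = 1.38×10⁻²³ × 300 × 1.47×10⁷ = 6.09×10⁻¹⁴ W
In dBm: 10 log₁₀(6.09×10⁻¹⁴ / 10⁻³) = −102.2 dBm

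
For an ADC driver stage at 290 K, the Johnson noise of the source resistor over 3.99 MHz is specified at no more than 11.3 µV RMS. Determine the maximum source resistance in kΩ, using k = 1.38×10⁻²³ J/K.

2.00 kΩ

Johnson–Nyquist: V_n = √(4kTRB) ⇒ R = V_n² / (4kTB)
4kTB = 4 × 1.38×10⁻²³ × 290 × 3.99×10⁶ = 6.39×10⁻¹⁴
R = (1.13×10⁻⁵)² / 6.39×10⁻¹⁴ = 2.00×10³ Ω = 2.00 kΩ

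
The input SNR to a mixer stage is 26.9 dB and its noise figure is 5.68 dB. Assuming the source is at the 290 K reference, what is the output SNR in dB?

21.22 dB

By definition F = SNR_in/SNR_out, so in dB: SNR_out = SNR_in − NF
SNR_out = 26.9 − 5.68 = 21.22 dB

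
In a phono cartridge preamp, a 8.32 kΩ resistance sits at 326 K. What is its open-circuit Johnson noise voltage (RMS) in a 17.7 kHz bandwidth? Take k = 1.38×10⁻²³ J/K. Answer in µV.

V_n = √(4kTRB)
4kTRB = 4 × 1.38×10⁻²³ × 326 × 8.32×10³ × 1.77×10⁴ = 2.65×10⁻¹² V²
V_n = √(2.65×10⁻¹²) = 1.63×10⁻⁶ V = 1.63 µV

1.63 µV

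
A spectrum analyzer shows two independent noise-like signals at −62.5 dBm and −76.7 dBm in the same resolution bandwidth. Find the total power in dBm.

−62.3 dBm

Convert to linear, add, convert back:
P₁ = 5.62×10⁻¹⁰ W, P₂ = 2.14×10⁻¹¹ W
P_tot = 5.84×10⁻¹⁰ W → 10 log₁₀(P_tot / 10⁻³) = −62.3 dBm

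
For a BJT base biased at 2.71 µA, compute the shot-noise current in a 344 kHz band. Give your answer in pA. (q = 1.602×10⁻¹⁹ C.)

547 pA

I_n = √(2qI·B)
2qI·B = 2 × 1.602×10⁻¹⁹ × 2.71×10⁻⁶ × 3.44×10⁵ = 2.99×10⁻¹⁹ A²
I_n = √(2.99×10⁻¹⁹) = 5.47×10⁻¹⁰ A = 547 pA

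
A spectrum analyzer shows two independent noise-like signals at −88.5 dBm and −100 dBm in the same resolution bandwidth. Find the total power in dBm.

−88.2 dBm

Convert to linear, add, convert back:
P₁ = 1.41×10⁻¹² W, P₂ = 1.00×10⁻¹³ W
P_tot = 1.51×10⁻¹² W → 10 log₁₀(P_tot / 10⁻³) = −88.2 dBm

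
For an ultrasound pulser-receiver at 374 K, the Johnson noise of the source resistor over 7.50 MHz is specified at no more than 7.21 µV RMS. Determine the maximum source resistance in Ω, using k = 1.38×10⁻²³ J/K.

336 Ω

Johnson–Nyquist: V_n = √(4kTRB) ⇒ R = V_n² / (4kTB)
4kTB = 4 × 1.38×10⁻²³ × 374 × 7.50×10⁶ = 1.55×10⁻¹³
R = (7.21×10⁻⁶)² / 1.55×10⁻¹³ = 3.36×10² Ω = 336 Ω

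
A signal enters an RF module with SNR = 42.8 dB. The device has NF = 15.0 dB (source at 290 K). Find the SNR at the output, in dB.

By definition F = SNR_in/SNR_out, so in dB: SNR_out = SNR_in − NF
SNR_out = 42.8 − 15.0 = 27.8 dB

27.8 dB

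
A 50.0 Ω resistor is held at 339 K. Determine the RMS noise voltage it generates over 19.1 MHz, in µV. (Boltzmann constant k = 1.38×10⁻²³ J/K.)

4.23 µV

V_n = √(4kTRB)
4kTRB = 4 × 1.38×10⁻²³ × 339 × 5.00×10¹ × 1.91×10⁷ = 1.79×10⁻¹¹ V²
V_n = √(1.79×10⁻¹¹) = 4.23×10⁻⁶ V = 4.23 µV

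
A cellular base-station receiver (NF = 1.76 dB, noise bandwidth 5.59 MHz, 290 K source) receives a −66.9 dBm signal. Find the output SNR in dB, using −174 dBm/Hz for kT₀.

Noise floor: N = −174 + 10 log₁₀(B) + NF
10 log₁₀(5.59×10⁶) = 67.47 dB
N = −174 + 67.47 + 1.76 = −104.77 dBm
SNR = P_sig − N = −66.9 − (−104.77) = 37.87 dB → 37.9 dB

37.9 dB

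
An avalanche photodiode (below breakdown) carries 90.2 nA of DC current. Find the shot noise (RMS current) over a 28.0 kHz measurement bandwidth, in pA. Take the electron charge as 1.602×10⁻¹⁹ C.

I_n = √(2qI·B)
2qI·B = 2 × 1.602×10⁻¹⁹ × 9.02×10⁻⁸ × 2.80×10⁴ = 8.09×10⁻²² A²
I_n = √(8.09×10⁻²²) = 2.84×10⁻¹¹ A = 28.4 pA

28.4 pA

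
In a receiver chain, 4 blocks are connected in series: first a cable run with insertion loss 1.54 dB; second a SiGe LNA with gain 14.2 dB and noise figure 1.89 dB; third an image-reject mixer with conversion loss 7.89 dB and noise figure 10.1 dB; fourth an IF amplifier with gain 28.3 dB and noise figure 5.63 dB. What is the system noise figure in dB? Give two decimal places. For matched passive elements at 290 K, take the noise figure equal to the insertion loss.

5.55 dB

Convert to linear (a loss of L dB is a gain of −L dB): F_i = 10^(NF_i/10), G_i = 10^(G_i,dB/10)
  Stage 1: F_1 = 10^(1.54/10) = 1.426, G_1 = 10^(−1.54/10) = 0.7015
  Stage 2: F_2 = 10^(1.89/10) = 1.545, G_2 = 10^(14.2/10) = 26.30
  Stage 3: F_3 = 10^(10.1/10) = 10.23, G_3 = 10^(−7.89/10) = 0.1626
  Stage 4: F_4 = 10^(5.63/10) = 3.656, G_4 = 10^(28.3/10) = 676.1
Friis cascade:
  F = 1.426 + (1.545 − 1)/0.7015 + (10.23 − 1)/18.45 + (3.656 − 1)/2.999 = 3.589
NF = 10 log₁₀(3.589) = 5.55 dB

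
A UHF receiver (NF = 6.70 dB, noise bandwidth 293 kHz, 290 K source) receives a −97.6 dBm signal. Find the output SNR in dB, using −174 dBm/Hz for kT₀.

15.0 dB

Noise floor: N = −174 + 10 log₁₀(B) + NF
10 log₁₀(2.93×10⁵) = 54.67 dB
N = −174 + 54.67 + 6.70 = −112.63 dBm
SNR = P_sig − N = −97.6 − (−112.63) = 15.03 dB → 15.0 dB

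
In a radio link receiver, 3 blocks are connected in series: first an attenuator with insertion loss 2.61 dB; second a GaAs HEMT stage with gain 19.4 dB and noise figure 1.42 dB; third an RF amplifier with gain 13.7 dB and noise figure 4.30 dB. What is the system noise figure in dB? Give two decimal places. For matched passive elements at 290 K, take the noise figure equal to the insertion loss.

4.09 dB

Convert to linear (a loss of L dB is a gain of −L dB): F_i = 10^(NF_i/10), G_i = 10^(G_i,dB/10)
  Stage 1: F_1 = 10^(2.61/10) = 1.824, G_1 = 10^(−2.61/10) = 0.5483
  Stage 2: F_2 = 10^(1.42/10) = 1.387, G_2 = 10^(19.4/10) = 87.10
  Stage 3: F_3 = 10^(4.30/10) = 2.692, G_3 = 10^(13.7/10) = 23.44
Friis cascade:
  F = 1.824 + (1.387 − 1)/0.5483 + (2.692 − 1)/47.75 = 2.565
NF = 10 log₁₀(2.565) = 4.09 dB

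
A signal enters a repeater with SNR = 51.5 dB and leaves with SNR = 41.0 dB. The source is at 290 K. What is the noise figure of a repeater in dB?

NF (dB) = SNR_in(dB) − SNR_out(dB) when the source is at T₀
NF = 51.5 − 41.0 = 10.5 dB

10.5 dB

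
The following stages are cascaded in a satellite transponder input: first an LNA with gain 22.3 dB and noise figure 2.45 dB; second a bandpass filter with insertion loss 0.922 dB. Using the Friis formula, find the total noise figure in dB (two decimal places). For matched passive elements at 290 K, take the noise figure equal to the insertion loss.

Convert to linear (a loss of L dB is a gain of −L dB): F_i = 10^(NF_i/10), G_i = 10^(G_i,dB/10)
  Stage 1: F_1 = 10^(2.45/10) = 1.758, G_1 = 10^(22.3/10) = 169.8
  Stage 2: F_2 = 10^(0.922/10) = 1.237, G_2 = 10^(−0.922/10) = 0.8087
Friis cascade:
  F = 1.758 + (1.237 − 1)/169.8 = 1.759
NF = 10 log₁₀(1.759) = 2.45 dB

2.45 dB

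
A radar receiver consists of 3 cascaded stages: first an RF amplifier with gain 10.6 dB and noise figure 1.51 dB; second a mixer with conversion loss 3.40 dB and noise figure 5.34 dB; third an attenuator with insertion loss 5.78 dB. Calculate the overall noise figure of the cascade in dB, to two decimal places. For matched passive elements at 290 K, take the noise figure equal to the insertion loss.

3.34 dB

Convert to linear (a loss of L dB is a gain of −L dB): F_i = 10^(NF_i/10), G_i = 10^(G_i,dB/10)
  Stage 1: F_1 = 10^(1.51/10) = 1.416, G_1 = 10^(10.6/10) = 11.48
  Stage 2: F_2 = 10^(5.34/10) = 3.420, G_2 = 10^(−3.40/10) = 0.4571
  Stage 3: F_3 = 10^(5.78/10) = 3.784, G_3 = 10^(−5.78/10) = 0.2642
Friis cascade:
  F = 1.416 + (3.420 − 1)/11.48 + (3.784 − 1)/5.248 = 2.157
NF = 10 log₁₀(2.157) = 3.34 dB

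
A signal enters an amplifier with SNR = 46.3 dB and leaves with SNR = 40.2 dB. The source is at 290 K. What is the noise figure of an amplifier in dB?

NF (dB) = SNR_in(dB) − SNR_out(dB) when the source is at T₀
NF = 46.3 − 40.2 = 6.1 dB

6.1 dB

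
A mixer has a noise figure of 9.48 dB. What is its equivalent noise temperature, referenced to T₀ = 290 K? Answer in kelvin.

F = 10^(9.48/10) = 8.87156
T_e = (F − 1)·T₀ = (8.87156 − 1) × 290 = 2283 K

2283 K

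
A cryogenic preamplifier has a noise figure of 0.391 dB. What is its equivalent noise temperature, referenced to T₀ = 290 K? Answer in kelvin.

27.3 K

F = 10^(0.391/10) = 1.09421
T_e = (F − 1)·T₀ = (1.09421 − 1) × 290 = 27.3 K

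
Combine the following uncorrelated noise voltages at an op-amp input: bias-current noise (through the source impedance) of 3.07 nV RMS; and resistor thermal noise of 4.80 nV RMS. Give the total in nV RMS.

Uncorrelated sources add in power (mean-square): V_tot = √(ΣV_i²)
V_tot = √[(3.07×10⁻⁹)² + (4.80×10⁻⁹)²] = 5.70×10⁻⁹ V = 5.70 nV

5.70 nV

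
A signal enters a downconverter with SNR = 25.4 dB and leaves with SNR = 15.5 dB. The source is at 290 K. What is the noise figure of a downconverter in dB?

NF (dB) = SNR_in(dB) − SNR_out(dB) when the source is at T₀
NF = 25.4 − 15.5 = 9.9 dB

9.9 dB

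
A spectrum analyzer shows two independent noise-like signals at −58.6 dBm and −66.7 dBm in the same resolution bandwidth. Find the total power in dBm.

Convert to linear, add, convert back:
P₁ = 1.38×10⁻⁹ W, P₂ = 2.14×10⁻¹⁰ W
P_tot = 1.59×10⁻⁹ W → 10 log₁₀(P_tot / 10⁻³) = −58.0 dBm

−58.0 dBm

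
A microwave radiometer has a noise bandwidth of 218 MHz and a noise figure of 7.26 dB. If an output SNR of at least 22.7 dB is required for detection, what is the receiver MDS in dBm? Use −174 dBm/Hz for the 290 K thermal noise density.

Sensitivity = −174 + 10 log₁₀(B) + NF + SNR_min
= −174 + 83.38 + 7.26 + 22.7
= −60.66 dBm → −60.7 dBm

−60.7 dBm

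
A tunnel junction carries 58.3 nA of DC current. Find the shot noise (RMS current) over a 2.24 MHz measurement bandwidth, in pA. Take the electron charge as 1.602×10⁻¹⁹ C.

I_n = √(2qI·B)
2qI·B = 2 × 1.602×10⁻¹⁹ × 5.83×10⁻⁸ × 2.24×10⁶ = 4.18×10⁻²⁰ A²
I_n = √(4.18×10⁻²⁰) = 2.05×10⁻¹⁰ A = 205 pA

205 pA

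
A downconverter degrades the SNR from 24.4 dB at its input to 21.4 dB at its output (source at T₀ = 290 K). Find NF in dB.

NF (dB) = SNR_in(dB) − SNR_out(dB) when the source is at T₀
NF = 24.4 − 21.4 = 3.0 dB

3.0 dB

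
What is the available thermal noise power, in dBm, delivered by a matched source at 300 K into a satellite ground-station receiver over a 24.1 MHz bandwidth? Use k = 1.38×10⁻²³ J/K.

−100.0 dBm

P_n = kTB = 1.38×10⁻²³ × 300 × 2.41×10⁷ = 9.98×10⁻¹⁴ W
In dBm: 10 log₁₀(9.98×10⁻¹⁴ / 10⁻³) = −100.0 dBm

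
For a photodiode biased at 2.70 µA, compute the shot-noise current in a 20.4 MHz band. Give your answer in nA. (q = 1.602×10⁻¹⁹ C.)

4.20 nA

I_n = √(2qI·B)
2qI·B = 2 × 1.602×10⁻¹⁹ × 2.70×10⁻⁶ × 2.04×10⁷ = 1.76×10⁻¹⁷ A²
I_n = √(1.76×10⁻¹⁷) = 4.20×10⁻⁹ A = 4.20 nA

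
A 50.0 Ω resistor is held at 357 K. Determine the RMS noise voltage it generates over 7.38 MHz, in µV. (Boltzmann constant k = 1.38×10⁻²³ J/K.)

2.70 µV

V_n = √(4kTRB)
4kTRB = 4 × 1.38×10⁻²³ × 357 × 5.00×10¹ × 7.38×10⁶ = 7.27×10⁻¹² V²
V_n = √(7.27×10⁻¹²) = 2.70×10⁻⁶ V = 2.70 µV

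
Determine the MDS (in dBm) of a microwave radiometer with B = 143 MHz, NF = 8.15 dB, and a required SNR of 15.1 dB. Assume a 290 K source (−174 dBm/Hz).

−69.2 dBm

Sensitivity = −174 + 10 log₁₀(B) + NF + SNR_min
= −174 + 81.55 + 8.15 + 15.1
= −69.20 dBm → −69.2 dBm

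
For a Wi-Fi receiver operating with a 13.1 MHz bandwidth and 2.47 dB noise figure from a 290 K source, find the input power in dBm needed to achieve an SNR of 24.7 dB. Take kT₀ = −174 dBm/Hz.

−75.7 dBm

Sensitivity = −174 + 10 log₁₀(B) + NF + SNR_min
= −174 + 71.17 + 2.47 + 24.7
= −75.66 dBm → −75.7 dBm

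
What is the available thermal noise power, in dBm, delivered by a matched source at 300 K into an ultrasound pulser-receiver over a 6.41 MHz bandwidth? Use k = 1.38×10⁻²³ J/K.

P_n = kTB = 1.38×10⁻²³ × 300 × 6.41×10⁶ = 2.65×10⁻¹⁴ W
In dBm: 10 log₁₀(2.65×10⁻¹⁴ / 10⁻³) = −105.8 dBm

−105.8 dBm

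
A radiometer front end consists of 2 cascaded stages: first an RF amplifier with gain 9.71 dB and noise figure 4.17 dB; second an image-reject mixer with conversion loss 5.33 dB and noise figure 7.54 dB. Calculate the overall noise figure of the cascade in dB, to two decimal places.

Convert to linear (a loss of L dB is a gain of −L dB): F_i = 10^(NF_i/10), G_i = 10^(G_i,dB/10)
  Stage 1: F_1 = 10^(4.17/10) = 2.612, G_1 = 10^(9.71/10) = 9.354
  Stage 2: F_2 = 10^(7.54/10) = 5.675, G_2 = 10^(−5.33/10) = 0.2931
Friis cascade:
  F = 2.612 + (5.675 − 1)/9.354 = 3.112
NF = 10 log₁₀(3.112) = 4.93 dB

4.93 dB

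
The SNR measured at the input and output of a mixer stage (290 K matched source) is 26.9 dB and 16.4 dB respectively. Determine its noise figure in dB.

10.5 dB

NF (dB) = SNR_in(dB) − SNR_out(dB) when the source is at T₀
NF = 26.9 − 16.4 = 10.5 dB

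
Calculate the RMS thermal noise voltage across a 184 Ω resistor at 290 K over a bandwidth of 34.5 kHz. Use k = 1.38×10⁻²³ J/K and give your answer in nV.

V_n = √(4kTRB)
4kTRB = 4 × 1.38×10⁻²³ × 290 × 1.84×10² × 3.45×10⁴ = 1.02×10⁻¹³ V²
V_n = √(1.02×10⁻¹³) = 3.19×10⁻⁷ V = 319 nV

319 nV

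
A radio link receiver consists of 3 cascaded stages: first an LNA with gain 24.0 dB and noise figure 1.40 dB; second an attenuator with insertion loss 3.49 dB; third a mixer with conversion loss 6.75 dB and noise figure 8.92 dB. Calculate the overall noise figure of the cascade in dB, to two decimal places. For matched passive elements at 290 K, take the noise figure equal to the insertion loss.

1.60 dB

Convert to linear (a loss of L dB is a gain of −L dB): F_i = 10^(NF_i/10), G_i = 10^(G_i,dB/10)
  Stage 1: F_1 = 10^(1.40/10) = 1.380, G_1 = 10^(24.0/10) = 251.2
  Stage 2: F_2 = 10^(3.49/10) = 2.234, G_2 = 10^(−3.49/10) = 0.4477
  Stage 3: F_3 = 10^(8.92/10) = 7.798, G_3 = 10^(−6.75/10) = 0.2113
Friis cascade:
  F = 1.380 + (2.234 − 1)/251.2 + (7.798 − 1)/112.5 = 1.446
NF = 10 log₁₀(1.446) = 1.60 dB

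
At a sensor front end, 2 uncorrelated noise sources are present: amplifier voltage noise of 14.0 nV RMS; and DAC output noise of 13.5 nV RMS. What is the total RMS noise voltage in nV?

Uncorrelated sources add in power (mean-square): V_tot = √(ΣV_i²)
V_tot = √[(1.40×10⁻⁸)² + (1.35×10⁻⁸)²] = 1.94×10⁻⁸ V = 19.4 nV

19.4 nV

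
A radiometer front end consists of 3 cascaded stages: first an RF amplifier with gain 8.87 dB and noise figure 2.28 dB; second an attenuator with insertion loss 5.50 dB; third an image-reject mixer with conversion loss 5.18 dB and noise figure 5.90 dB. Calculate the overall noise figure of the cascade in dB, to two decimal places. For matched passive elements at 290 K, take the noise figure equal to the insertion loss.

Convert to linear (a loss of L dB is a gain of −L dB): F_i = 10^(NF_i/10), G_i = 10^(G_i,dB/10)
  Stage 1: F_1 = 10^(2.28/10) = 1.690, G_1 = 10^(8.87/10) = 7.709
  Stage 2: F_2 = 10^(5.50/10) = 3.548, G_2 = 10^(−5.50/10) = 0.2818
  Stage 3: F_3 = 10^(5.90/10) = 3.890, G_3 = 10^(−5.18/10) = 0.3034
Friis cascade:
  F = 1.690 + (3.548 − 1)/7.709 + (3.890 − 1)/2.173 = 3.351
NF = 10 log₁₀(3.351) = 5.25 dB

5.25 dB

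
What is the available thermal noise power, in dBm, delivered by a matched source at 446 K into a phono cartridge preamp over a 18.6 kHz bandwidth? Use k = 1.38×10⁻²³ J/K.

−129.4 dBm

P_n = kTB = 1.38×10⁻²³ × 446 × 1.86×10⁴ = 1.14×10⁻¹⁶ W
In dBm: 10 log₁₀(1.14×10⁻¹⁶ / 10⁻³) = −129.4 dBm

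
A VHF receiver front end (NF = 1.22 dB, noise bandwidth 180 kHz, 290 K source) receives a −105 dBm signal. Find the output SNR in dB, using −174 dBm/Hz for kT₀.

Noise floor: N = −174 + 10 log₁₀(B) + NF
10 log₁₀(1.80×10⁵) = 52.55 dB
N = −174 + 52.55 + 1.22 = −120.23 dBm
SNR = P_sig − N = −105 − (−120.23) = 15.23 dB → 15.2 dB

15.2 dB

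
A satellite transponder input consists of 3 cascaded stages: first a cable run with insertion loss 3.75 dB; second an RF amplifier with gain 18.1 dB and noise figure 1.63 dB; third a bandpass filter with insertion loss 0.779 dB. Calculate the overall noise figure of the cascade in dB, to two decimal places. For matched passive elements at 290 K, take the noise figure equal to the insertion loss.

Convert to linear (a loss of L dB is a gain of −L dB): F_i = 10^(NF_i/10), G_i = 10^(G_i,dB/10)
  Stage 1: F_1 = 10^(3.75/10) = 2.371, G_1 = 10^(−3.75/10) = 0.4217
  Stage 2: F_2 = 10^(1.63/10) = 1.455, G_2 = 10^(18.1/10) = 64.57
  Stage 3: F_3 = 10^(0.779/10) = 1.196, G_3 = 10^(−0.779/10) = 0.8358
Friis cascade:
  F = 2.371 + (1.455 − 1)/0.4217 + (1.196 − 1)/27.23 = 3.459
NF = 10 log₁₀(3.459) = 5.39 dB

5.39 dB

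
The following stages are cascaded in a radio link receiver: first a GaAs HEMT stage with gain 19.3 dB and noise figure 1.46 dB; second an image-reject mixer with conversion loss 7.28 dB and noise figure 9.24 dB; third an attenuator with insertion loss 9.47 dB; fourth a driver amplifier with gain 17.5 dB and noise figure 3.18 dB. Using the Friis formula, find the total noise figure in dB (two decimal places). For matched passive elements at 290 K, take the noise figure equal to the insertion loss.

4.12 dB

Convert to linear (a loss of L dB is a gain of −L dB): F_i = 10^(NF_i/10), G_i = 10^(G_i,dB/10)
  Stage 1: F_1 = 10^(1.46/10) = 1.400, G_1 = 10^(19.3/10) = 85.11
  Stage 2: F_2 = 10^(9.24/10) = 8.395, G_2 = 10^(−7.28/10) = 0.1871
  Stage 3: F_3 = 10^(9.47/10) = 8.851, G_3 = 10^(−9.47/10) = 0.1130
  Stage 4: F_4 = 10^(3.18/10) = 2.080, G_4 = 10^(17.5/10) = 56.23
Friis cascade:
  F = 1.400 + (8.395 − 1)/85.11 + (8.851 − 1)/15.92 + (2.080 − 1)/1.799 = 2.580
NF = 10 log₁₀(2.580) = 4.12 dB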